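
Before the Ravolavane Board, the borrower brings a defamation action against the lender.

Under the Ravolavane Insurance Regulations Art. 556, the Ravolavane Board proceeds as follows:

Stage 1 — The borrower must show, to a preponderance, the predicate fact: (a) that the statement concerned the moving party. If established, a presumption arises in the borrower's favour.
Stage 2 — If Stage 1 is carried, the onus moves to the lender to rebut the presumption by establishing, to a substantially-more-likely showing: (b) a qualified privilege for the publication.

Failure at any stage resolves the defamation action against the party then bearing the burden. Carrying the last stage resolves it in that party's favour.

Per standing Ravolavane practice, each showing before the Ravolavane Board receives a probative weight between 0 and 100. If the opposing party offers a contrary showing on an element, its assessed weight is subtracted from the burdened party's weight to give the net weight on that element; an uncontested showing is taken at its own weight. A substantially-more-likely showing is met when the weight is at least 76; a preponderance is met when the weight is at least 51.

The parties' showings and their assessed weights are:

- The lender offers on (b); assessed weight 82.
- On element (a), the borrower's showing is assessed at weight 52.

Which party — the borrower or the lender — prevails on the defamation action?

lender

Stage 1 (borrower, a preponderance, weight is at least 51): (a) 52 ≥ 51 — meets.
  All elements met. The burden passes to the lender.
Stage 2 (lender, a substantially-more-likely showing, weight is at least 76): (b) 82 ≥ 76 — meets.
  The lender carries the last stage.
All stages carried — the lender prevails.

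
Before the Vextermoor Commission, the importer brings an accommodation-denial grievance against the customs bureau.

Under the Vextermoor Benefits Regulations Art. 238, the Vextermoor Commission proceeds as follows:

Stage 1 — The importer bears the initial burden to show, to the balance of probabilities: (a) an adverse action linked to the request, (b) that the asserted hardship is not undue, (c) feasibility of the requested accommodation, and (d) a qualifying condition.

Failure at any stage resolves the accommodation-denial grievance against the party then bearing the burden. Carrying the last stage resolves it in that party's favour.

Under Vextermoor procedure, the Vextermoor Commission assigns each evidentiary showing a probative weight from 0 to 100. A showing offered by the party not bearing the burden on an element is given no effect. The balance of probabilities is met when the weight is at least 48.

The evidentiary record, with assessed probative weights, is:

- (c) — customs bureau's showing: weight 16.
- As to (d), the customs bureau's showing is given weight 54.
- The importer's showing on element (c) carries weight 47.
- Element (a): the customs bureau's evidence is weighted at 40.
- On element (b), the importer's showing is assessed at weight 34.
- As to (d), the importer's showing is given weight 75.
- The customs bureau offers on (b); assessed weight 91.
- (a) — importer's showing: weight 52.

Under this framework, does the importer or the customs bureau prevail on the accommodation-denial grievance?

customs bureau

Stage 1 (importer, the balance of probabilities, weight is at least 48): (a) 52 (customs bureau's 40 disregarded) ≥ 48 — meets; (b) 34 (customs bureau's 91 disregarded) < 48 — fails; (c) 47 (customs bureau's 16 disregarded) < 48 — fails; (d) 75 (customs bureau's 54 disregarded) ≥ 48 — meets.
  The importer does not carry Stage 1.
The analysis ends at Stage 1; the customs bureau prevails.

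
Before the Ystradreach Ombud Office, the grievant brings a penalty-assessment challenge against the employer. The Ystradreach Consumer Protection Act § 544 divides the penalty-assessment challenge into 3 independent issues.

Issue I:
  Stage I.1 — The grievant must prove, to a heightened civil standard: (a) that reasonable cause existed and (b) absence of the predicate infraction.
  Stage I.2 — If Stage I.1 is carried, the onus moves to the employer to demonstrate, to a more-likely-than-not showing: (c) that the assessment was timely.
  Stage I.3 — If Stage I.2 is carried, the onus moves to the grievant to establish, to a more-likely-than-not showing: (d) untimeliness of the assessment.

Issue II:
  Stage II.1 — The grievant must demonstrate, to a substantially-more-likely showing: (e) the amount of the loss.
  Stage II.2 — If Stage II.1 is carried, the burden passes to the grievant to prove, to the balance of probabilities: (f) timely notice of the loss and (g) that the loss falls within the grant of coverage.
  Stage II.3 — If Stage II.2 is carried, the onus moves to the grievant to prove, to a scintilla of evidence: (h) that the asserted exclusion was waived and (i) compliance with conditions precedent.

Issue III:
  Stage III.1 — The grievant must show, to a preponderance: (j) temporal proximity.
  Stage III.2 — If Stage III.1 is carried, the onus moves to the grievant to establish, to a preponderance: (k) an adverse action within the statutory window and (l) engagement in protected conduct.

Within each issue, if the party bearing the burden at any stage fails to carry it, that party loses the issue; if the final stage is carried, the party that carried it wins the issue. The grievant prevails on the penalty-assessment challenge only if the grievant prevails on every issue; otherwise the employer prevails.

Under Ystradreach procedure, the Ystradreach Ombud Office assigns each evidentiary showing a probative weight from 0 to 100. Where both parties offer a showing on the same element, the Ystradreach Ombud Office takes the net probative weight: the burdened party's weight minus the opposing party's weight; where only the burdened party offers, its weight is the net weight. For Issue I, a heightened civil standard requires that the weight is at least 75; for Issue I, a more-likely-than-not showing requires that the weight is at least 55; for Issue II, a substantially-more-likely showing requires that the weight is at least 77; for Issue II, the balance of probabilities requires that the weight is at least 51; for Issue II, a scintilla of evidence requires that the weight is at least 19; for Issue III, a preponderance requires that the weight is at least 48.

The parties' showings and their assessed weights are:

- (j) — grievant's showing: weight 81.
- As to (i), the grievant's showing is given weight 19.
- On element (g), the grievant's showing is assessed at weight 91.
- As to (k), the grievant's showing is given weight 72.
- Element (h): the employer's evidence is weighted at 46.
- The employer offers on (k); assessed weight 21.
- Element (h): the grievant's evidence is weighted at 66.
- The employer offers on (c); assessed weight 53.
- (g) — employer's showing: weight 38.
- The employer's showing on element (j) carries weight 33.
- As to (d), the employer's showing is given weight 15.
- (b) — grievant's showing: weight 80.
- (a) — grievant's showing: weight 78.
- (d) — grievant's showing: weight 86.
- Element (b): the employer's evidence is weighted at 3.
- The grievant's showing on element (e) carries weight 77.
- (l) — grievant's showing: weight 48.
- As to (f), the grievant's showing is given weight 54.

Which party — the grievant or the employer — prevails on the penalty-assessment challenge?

— Issue I —
Stage I.1 — burden on grievant; standard: a heightened civil standard (weight is at least 75).
    (a): 78 ≥ 75 [met]
    (b): 80 − 3 = 77 ≥ 75 [met]
  All elements met. The burden passes to the employer.
Stage I.2 — burden on employer; standard: a more-likely-than-not showing (weight is at least 55).
    (c): 53 < 55 [not met]
  Stage I.2 not carried; the employer fails its burden.
The grievant prevails on this issue.
— Issue II —
At Stage II.1 the grievant must meet a substantially-more-likely showing (weight is at least 77): on (e) the weight is 77, ≥ 77, so (e) meets the standard.
  Stage II.1 carried; the burden remains with the grievant.
At Stage II.2 the grievant must meet the balance of probabilities (weight is at least 51): on (f) the weight is 54, ≥ 51, so (f) meets the standard; on (g) the weight is 91 less the opposing 38 gives net 53, which does reach 51, so (g) meets the standard.
  Stage II.2 is satisfied; the grievant continues to bear the burden.
At Stage II.3 the grievant must meet a scintilla of evidence (weight is at least 19): on (h) the weight is 66 less the opposing 46 gives net 20, ≥ 19, so (h) meets the standard; on (i) the weight is 19, ≥ 19, so (i) meets the standard.
  Stage II.3 carried; the final stage is satisfied.
With every stage satisfied, the grievant prevails on this issue.
— Issue III —
At Stage III.1 the grievant must meet a preponderance (weight is at least 48): on (j) the weight is 81 less the opposing 33 gives net 48, which does reach 48, so (j) meets the standard.
  Stage III.1 is satisfied; the grievant continues to bear the burden.
At Stage III.2 the grievant must meet a preponderance (weight is at least 48): on (k) the weight is 72 less the opposing 21 gives net 51, ≥ 48, so (k) meets the standard; on (l) the weight is 48, which does reach 48, so (l) meets the standard.
  The grievant carries the last stage.
All stages carried — the grievant prevails on this issue.
Per-issue: Issue I → grievant; Issue II → grievant; Issue III → grievant. The grievant must prevail on every issue; overall, the grievant prevails.

grievant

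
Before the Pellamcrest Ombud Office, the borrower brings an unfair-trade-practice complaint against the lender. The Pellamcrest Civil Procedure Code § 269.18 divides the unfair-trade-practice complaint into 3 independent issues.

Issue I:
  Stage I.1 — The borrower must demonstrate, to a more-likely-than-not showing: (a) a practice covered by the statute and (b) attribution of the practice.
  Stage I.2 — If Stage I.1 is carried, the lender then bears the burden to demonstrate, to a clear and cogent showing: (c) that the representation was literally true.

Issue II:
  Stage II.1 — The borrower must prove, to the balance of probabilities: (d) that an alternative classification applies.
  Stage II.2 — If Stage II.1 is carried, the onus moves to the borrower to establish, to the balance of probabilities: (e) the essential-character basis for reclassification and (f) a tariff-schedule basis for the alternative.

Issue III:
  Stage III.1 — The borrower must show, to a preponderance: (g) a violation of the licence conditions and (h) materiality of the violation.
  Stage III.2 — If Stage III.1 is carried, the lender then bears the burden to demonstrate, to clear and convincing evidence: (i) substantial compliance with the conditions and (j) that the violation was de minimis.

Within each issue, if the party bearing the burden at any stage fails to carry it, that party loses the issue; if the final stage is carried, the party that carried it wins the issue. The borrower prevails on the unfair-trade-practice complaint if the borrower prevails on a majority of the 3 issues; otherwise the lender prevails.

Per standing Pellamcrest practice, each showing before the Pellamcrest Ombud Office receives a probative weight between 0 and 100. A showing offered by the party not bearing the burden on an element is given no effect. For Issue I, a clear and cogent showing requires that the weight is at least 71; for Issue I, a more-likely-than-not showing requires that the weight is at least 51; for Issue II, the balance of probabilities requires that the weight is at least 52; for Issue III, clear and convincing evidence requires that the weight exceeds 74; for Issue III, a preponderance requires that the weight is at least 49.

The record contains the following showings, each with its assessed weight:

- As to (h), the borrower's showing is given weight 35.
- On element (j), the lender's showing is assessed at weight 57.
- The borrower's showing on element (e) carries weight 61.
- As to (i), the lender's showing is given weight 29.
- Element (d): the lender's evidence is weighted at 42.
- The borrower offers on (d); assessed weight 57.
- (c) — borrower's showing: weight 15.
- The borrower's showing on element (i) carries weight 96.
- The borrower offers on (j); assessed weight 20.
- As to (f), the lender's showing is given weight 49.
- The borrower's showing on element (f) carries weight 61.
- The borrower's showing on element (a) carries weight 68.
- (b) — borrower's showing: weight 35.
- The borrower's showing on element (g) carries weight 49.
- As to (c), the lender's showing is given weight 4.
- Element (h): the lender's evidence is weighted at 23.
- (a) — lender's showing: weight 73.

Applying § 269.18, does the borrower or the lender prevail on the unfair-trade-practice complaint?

— Issue I —
Stage I.1 (borrower, a more-likely-than-not showing, weight is at least 51): (a) 68 (lender's 73 disregarded) ≥ 51 — meets; (b) 35 < 51 — fails.
  Not every element is met, so the borrower fails to carry Stage I.1.
So the lender prevails on this issue.
— Issue II —
At Stage II.1 the borrower must meet the balance of probabilities (weight is at least 52): on (d) the weight is 57 (the lender's 42 is given no effect), ≥ 52, so (d) meets the standard.
  All elements met. The borrower retains the burden for Stage II.2.
At Stage II.2 the borrower must meet the balance of probabilities (weight is at least 52): on (e) the weight is 61, ≥ 52, so (e) meets the standard; on (f) the weight is 61 (the lender's 49 is given no effect), which does reach 52, so (f) meets the standard.
  Stage II.2 carried; the final stage is satisfied.
All stages carried — the borrower prevails on this issue.
— Issue III —
Stage III.1 (borrower, a preponderance, weight is at least 49): (g) 49 ≥ 49 — meets; (h) 35 (lender's 23 disregarded) < 49 — fails.
  Not every element is met, so the borrower fails to carry Stage III.1.
The lender prevails on this issue.
Per-issue: Issue I → lender; Issue II → borrower; Issue III → lender. The borrower must prevail on a majority of issues; overall, the lender prevails.

lender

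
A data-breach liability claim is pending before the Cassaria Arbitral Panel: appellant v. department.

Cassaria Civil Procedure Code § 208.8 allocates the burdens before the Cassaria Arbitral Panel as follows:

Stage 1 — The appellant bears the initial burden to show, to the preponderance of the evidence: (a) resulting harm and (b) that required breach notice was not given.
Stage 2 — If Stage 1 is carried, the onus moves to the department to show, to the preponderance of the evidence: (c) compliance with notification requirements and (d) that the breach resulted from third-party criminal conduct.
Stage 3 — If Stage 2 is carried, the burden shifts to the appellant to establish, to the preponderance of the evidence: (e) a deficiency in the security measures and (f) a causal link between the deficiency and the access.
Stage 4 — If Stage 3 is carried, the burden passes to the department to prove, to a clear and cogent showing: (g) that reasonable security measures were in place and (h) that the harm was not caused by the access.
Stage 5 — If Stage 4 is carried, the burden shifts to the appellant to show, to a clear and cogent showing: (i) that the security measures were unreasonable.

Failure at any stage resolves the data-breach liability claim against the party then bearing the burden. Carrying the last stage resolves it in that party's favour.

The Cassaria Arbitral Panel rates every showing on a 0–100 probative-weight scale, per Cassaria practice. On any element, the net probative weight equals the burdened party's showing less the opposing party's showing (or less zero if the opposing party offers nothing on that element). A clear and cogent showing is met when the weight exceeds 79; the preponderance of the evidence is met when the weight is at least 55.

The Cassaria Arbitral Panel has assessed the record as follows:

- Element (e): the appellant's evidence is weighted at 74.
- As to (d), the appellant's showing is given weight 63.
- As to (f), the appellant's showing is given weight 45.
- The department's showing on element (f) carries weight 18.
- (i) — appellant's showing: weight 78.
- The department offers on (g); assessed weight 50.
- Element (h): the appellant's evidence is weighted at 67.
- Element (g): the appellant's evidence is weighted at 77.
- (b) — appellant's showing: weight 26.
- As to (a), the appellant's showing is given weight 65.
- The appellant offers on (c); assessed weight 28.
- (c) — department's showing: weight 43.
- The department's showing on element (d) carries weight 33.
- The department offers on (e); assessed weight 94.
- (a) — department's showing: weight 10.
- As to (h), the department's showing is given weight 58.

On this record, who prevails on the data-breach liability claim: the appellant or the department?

Stage 1 — burden on appellant; standard: the preponderance of the evidence (weight is at least 55).
    (a): 65 − 10 = 55 ≥ 55 [met]
    (b): 26 < 55 [not met]
  Not every element is met, so the appellant fails to carry Stage 1.
The department prevails.

department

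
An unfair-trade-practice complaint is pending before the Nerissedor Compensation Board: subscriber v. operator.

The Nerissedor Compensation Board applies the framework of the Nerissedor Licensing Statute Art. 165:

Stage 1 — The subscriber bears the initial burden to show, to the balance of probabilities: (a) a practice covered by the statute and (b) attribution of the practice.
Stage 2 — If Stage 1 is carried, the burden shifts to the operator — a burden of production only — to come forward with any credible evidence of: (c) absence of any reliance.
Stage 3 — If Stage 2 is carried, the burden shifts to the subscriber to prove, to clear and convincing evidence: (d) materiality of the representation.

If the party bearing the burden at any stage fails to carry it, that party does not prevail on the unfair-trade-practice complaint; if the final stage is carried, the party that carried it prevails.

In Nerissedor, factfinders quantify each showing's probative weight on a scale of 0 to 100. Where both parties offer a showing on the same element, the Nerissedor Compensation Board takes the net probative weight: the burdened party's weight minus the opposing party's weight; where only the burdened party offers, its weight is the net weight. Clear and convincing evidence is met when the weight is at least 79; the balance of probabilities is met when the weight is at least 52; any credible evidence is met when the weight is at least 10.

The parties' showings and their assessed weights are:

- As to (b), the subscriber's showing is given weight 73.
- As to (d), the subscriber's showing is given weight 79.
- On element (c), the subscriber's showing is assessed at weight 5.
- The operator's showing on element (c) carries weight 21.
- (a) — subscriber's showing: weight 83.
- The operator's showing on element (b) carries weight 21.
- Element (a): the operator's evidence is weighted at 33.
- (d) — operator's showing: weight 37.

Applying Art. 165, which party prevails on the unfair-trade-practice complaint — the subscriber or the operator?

At Stage 1 the subscriber must meet the balance of probabilities (weight is at least 52): on (a) the weight is 83 less the opposing 33 gives net 50, which does not reach 52, so (a) does not meet the standard; on (b) the weight is 73 less the opposing 21 gives net 52, which does reach 52, so (b) meets the standard.
  Stage 1 not carried; the subscriber fails its burden.
So the operator prevails.

operator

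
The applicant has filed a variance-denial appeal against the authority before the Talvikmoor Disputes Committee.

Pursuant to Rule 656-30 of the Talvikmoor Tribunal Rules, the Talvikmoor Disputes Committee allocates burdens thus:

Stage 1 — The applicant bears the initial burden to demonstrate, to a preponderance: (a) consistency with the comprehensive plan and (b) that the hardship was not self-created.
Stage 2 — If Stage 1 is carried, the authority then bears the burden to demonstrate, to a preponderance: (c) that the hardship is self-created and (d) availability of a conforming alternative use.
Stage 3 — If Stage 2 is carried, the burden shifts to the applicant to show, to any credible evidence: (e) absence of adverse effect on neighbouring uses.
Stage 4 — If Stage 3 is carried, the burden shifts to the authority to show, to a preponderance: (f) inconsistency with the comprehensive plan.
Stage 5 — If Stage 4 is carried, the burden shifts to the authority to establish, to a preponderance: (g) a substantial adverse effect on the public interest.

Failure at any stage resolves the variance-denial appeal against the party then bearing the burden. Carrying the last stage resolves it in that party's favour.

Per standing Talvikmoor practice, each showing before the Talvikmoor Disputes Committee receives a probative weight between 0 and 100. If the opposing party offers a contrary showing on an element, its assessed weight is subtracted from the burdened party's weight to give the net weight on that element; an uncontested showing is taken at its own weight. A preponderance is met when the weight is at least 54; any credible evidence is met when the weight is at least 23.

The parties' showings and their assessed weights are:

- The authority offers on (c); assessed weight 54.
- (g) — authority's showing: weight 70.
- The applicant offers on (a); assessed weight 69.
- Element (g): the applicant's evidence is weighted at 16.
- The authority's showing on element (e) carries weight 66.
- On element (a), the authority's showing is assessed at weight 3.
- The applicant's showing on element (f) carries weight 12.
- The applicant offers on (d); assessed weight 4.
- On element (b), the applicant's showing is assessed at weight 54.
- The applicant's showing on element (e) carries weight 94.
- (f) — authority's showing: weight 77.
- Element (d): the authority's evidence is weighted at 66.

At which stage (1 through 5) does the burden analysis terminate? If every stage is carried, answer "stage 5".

stage 5

At Stage 1 the applicant must meet a preponderance (weight is at least 54): on (a) the weight is 69 less the opposing 3 gives net 66, which does reach 54, so (a) meets the standard; on (b) the weight is 54, ≥ 54, so (b) meets the standard.
  The applicant carries Stage 1; the authority now bears the burden.
At Stage 2 the authority must meet a preponderance (weight is at least 54): on (c) the weight is 54, which does reach 54, so (c) meets the standard; on (d) the weight is 66 less the opposing 4 gives net 62, ≥ 54, so (d) meets the standard.
  All elements met. The burden passes to the applicant.
At Stage 3 the applicant must meet any credible evidence (weight is at least 23): on (e) the weight is 94 less the opposing 66 gives net 28, which does reach 23, so (e) meets the standard.
  Stage 3 carried; the burden shifts to the authority.
At Stage 4 the authority must meet a preponderance (weight is at least 54): on (f) the weight is 77 less the opposing 12 gives net 65, which does reach 54, so (f) meets the standard.
  All elements met. The authority retains the burden for Stage 5.
At Stage 5 the authority must meet a preponderance (weight is at least 54): on (g) the weight is 70 less the opposing 16 gives net 54, ≥ 54, so (g) meets the standard.
  Stage 5 carried; the final stage is satisfied.
All stages carried — the authority prevails.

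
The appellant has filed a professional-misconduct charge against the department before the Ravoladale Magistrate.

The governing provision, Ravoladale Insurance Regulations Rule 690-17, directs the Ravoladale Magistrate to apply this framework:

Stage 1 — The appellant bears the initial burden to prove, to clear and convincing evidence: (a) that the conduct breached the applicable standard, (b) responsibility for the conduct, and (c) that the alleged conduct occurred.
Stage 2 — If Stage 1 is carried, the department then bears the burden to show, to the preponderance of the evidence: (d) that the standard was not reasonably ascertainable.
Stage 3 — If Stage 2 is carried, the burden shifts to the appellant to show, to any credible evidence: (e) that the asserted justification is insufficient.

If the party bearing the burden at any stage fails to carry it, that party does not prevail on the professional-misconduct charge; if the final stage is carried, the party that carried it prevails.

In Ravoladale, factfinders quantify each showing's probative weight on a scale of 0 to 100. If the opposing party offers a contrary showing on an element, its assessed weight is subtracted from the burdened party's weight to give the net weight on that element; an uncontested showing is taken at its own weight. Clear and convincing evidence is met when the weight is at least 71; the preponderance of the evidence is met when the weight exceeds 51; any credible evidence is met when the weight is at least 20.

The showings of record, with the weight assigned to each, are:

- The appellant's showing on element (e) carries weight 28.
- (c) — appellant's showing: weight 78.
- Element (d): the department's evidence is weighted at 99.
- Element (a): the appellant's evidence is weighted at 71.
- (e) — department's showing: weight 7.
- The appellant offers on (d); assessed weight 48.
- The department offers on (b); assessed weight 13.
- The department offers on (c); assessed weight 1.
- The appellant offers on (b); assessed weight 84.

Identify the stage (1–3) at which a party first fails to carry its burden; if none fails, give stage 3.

stage 2

Stage 1 — burden on appellant; standard: clear and convincing evidence (weight is at least 71).
    (a): 71 ≥ 71 [met]
    (b): 84 − 13 = 71 ≥ 71 [met]
    (c): 78 − 1 = 77 ≥ 71 [met]
  All elements met. The burden passes to the department.
Stage 2 — burden on department; standard: the preponderance of the evidence (weight exceeds 51).
    (d): 99 − 48 = 51 ≤ 51 [not met]
  The department does not carry Stage 2.
So the appellant prevails.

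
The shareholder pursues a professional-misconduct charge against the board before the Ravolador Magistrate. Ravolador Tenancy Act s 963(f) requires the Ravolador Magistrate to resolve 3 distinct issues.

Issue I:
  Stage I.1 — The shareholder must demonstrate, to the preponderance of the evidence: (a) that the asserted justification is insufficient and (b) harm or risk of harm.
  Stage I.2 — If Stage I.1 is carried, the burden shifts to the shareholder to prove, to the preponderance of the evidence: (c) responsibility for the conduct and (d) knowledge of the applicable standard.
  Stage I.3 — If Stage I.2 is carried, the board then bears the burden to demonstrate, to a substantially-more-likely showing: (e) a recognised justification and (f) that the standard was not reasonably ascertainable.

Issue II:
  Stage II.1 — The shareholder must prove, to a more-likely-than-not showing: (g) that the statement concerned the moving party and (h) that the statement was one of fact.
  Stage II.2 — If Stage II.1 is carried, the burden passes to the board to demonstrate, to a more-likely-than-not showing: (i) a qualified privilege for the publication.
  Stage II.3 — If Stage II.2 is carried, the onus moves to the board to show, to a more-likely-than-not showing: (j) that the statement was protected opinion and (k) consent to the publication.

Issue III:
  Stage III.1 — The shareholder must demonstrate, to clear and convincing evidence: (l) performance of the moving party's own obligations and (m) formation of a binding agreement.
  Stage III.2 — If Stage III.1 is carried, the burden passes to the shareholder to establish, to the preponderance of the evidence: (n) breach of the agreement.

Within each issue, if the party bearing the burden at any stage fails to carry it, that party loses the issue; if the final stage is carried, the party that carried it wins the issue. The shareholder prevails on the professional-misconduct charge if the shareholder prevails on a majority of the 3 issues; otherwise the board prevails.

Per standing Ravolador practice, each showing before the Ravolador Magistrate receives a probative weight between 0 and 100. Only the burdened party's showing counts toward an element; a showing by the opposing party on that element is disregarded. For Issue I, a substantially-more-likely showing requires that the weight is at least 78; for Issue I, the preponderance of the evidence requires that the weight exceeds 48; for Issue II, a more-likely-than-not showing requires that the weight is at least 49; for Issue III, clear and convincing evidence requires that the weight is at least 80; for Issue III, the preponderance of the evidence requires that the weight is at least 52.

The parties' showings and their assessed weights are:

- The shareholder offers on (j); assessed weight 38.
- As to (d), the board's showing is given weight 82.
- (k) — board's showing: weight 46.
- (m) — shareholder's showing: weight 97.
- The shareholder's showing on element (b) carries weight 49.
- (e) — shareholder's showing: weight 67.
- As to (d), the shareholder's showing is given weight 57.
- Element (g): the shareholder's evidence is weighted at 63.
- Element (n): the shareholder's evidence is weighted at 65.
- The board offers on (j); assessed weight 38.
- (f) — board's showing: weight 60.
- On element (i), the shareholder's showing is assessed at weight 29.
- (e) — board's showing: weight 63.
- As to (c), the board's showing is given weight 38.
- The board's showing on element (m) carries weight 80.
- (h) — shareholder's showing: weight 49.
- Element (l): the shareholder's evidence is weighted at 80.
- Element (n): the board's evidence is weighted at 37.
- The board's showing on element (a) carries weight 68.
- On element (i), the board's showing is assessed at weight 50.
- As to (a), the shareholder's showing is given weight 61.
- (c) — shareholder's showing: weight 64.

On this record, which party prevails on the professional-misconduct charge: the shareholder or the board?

— Issue I —
Stage I.1 (shareholder, the preponderance of the evidence, weight exceeds 48): (a) 61 (board's 68 disregarded) > 48 — meets; (b) 49 > 48 — meets.
  All elements met. The shareholder retains the burden for Stage I.2.
Stage I.2 (shareholder, the preponderance of the evidence, weight exceeds 48): (c) 64 (board's 38 disregarded) > 48 — meets; (d) 57 (board's 82 disregarded) > 48 — meets.
  Stage I.2 is satisfied; the onus moves to the board.
Stage I.3 (board, a substantially-more-likely showing, weight is at least 78): (e) 63 (shareholder's 67 disregarded) < 78 — fails; (f) 60 < 78 — fails.
  Stage I.3 not carried; the board fails its burden.
The analysis ends at Stage I.3; the shareholder prevails on this issue.
— Issue II —
Stage II.1 — burden on shareholder; standard: a more-likely-than-not showing (weight is at least 49).
    (g): 63 ≥ 49 [met]
    (h): 49 ≥ 49 [met]
  The shareholder carries Stage II.1; the board now bears the burden.
Stage II.2 — burden on board; standard: a more-likely-than-not showing (weight is at least 49).
    (i): 50 (shareholder's 29 disregarded) ≥ 49 [met]
  Stage II.2 carried; the burden remains with the board.
Stage II.3 — burden on board; standard: a more-likely-than-not showing (weight is at least 49).
    (j): 38 (shareholder's 38 disregarded) < 49 [not met]
    (k): 46 < 49 [not met]
  Stage II.3 not carried; the board fails its burden.
The shareholder prevails on this issue.
— Issue III —
Stage III.1 — burden on shareholder; standard: clear and convincing evidence (weight is at least 80).
    (l): 80 ≥ 80 [met]
    (m): 97 (board's 80 disregarded) ≥ 80 [met]
  Stage III.1 carried; the burden remains with the shareholder.
Stage III.2 — burden on shareholder; standard: the preponderance of the evidence (weight is at least 52).
    (n): 65 (board's 37 disregarded) ≥ 52 [met]
  Stage III.2 carried; the final stage is satisfied.
With every stage satisfied, the shareholder prevails on this issue.
Per-issue: Issue I → shareholder; Issue II → shareholder; Issue III → shareholder. The shareholder must prevail on a majority of issues; overall, the shareholder prevails.

shareholder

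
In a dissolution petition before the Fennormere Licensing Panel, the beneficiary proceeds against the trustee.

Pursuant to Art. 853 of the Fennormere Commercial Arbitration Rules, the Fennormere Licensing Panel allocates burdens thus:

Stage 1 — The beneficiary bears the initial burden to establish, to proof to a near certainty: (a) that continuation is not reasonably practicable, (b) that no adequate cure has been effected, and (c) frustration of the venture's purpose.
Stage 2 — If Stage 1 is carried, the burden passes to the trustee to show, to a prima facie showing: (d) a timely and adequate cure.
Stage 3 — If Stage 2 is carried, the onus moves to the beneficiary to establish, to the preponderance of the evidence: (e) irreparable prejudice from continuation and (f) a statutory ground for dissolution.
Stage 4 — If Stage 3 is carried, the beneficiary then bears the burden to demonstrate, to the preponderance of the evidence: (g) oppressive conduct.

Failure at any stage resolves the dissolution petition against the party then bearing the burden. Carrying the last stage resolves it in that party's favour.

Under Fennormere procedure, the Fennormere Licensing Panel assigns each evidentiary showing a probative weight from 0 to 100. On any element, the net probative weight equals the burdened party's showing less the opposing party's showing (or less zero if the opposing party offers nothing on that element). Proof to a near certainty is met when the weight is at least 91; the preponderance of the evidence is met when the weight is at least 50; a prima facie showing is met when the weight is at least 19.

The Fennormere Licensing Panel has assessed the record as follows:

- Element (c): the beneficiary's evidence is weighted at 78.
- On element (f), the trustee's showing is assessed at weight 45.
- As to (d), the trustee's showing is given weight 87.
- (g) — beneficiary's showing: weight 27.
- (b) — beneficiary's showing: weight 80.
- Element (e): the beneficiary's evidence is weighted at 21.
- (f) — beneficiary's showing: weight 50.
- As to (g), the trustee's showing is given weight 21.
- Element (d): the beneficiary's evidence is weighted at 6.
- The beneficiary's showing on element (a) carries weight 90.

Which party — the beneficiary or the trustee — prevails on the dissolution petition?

trustee

At Stage 1 the beneficiary must meet proof to a near certainty (weight is at least 91): on (a) the weight is 90, which does not reach 91, so (a) does not meet the standard; on (b) the weight is 80, < 91, so (b) does not meet the standard; on (c) the weight is 78, < 91, so (c) does not meet the standard.
  The beneficiary does not carry Stage 1.
The trustee prevails.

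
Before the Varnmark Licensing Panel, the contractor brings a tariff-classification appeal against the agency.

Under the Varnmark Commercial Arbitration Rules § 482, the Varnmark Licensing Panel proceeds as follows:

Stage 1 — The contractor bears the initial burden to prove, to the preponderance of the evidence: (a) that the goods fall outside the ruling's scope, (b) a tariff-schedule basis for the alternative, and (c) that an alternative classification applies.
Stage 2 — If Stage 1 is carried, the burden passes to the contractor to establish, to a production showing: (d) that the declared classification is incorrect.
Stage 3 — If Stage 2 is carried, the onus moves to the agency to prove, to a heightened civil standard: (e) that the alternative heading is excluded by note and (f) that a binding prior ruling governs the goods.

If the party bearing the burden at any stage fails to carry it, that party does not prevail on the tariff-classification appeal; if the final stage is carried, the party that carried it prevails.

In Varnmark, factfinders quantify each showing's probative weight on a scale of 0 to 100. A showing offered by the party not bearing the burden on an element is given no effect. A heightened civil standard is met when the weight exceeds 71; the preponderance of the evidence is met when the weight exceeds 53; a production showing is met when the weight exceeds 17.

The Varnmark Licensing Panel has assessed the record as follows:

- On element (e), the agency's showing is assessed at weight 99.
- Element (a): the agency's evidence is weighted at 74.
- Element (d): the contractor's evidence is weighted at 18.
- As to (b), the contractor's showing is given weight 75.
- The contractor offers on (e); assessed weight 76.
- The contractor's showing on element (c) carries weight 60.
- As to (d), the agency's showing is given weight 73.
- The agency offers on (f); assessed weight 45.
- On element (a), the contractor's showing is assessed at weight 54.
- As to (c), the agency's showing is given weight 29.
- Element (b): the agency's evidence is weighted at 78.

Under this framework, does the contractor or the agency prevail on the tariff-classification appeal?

Stage 1 (contractor, the preponderance of the evidence, weight exceeds 53): (a) 54 (agency's 74 disregarded) > 53 — meets; (b) 75 (agency's 78 disregarded) > 53 — meets; (c) 60 (agency's 29 disregarded) > 53 — meets.
  Stage 1 carried; the burden remains with the contractor.
Stage 2 (contractor, a production showing, weight exceeds 17): (d) 18 (agency's 73 disregarded) > 17 — meets.
  Stage 2 carried; the burden shifts to the agency.
Stage 3 (agency, a heightened civil standard, weight exceeds 71): (e) 99 (contractor's 76 disregarded) > 71 — meets; (f) 45 ≤ 71 — fails.
  Not every element is met, so the agency fails to carry Stage 3.
The analysis ends at Stage 3; the contractor prevails.

contractor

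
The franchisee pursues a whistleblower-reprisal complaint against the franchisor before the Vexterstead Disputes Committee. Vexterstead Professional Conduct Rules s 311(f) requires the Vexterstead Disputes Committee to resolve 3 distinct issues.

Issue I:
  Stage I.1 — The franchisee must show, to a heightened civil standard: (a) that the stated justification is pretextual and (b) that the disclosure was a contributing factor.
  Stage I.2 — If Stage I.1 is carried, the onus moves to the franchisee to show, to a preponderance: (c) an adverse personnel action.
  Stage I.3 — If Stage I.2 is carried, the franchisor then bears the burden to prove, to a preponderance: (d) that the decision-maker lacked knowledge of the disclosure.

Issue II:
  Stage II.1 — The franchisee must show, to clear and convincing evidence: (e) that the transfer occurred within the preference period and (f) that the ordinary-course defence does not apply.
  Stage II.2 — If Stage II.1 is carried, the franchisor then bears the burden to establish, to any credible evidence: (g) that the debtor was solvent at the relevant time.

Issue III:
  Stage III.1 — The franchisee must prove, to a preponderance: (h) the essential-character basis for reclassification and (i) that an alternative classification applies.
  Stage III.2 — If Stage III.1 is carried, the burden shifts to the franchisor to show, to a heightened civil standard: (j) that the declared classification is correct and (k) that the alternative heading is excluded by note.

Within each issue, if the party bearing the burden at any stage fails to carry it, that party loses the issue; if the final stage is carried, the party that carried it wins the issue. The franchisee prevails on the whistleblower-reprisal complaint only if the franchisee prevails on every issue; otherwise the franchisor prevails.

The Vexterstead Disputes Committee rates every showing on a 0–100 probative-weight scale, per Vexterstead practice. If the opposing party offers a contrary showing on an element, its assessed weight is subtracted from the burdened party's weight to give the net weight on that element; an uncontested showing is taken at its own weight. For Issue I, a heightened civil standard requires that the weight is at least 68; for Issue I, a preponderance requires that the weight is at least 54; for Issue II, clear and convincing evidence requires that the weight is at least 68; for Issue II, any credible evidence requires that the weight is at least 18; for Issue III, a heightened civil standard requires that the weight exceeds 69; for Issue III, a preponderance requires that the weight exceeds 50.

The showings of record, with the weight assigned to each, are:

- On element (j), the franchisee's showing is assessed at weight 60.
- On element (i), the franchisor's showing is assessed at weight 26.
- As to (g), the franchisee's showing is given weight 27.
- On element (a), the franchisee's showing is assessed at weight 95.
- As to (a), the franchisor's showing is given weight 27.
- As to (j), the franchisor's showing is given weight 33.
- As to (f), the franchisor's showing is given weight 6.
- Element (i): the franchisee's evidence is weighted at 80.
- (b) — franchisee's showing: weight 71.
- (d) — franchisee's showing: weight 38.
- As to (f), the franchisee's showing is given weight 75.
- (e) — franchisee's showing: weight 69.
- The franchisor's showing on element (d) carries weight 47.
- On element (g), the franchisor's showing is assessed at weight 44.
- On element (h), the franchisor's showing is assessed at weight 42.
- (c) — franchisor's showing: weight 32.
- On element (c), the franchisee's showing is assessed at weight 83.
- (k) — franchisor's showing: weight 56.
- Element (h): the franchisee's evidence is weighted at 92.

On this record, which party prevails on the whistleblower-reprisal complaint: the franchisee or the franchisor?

— Issue I —
At Stage I.1 the franchisee must meet a heightened civil standard (weight is at least 68): on (a) the weight is 95 less the opposing 27 gives net 68, ≥ 68, so (a) meets the standard; on (b) the weight is 71, ≥ 68, so (b) meets the standard.
  Stage I.1 carried; the burden remains with the franchisee.
At Stage I.2 the franchisee must meet a preponderance (weight is at least 54): on (c) the weight is 83 less the opposing 32 gives net 51, < 54, so (c) does not meet the standard.
  The franchisee does not carry Stage I.2.
The franchisor prevails on this issue.
— Issue II —
At Stage II.1 the franchisee must meet clear and convincing evidence (weight is at least 68): on (e) the weight is 69, which does reach 68, so (e) meets the standard; on (f) the weight is 75 less the opposing 6 gives net 69, which does reach 68, so (f) meets the standard.
  All elements met. The burden passes to the franchisor.
At Stage II.2 the franchisor must meet any credible evidence (weight is at least 18): on (g) the weight is 44 less the opposing 27 gives net 17, which does not reach 18, so (g) does not meet the standard.
  Stage II.2 not carried; the franchisor fails its burden.
The franchisee prevails on this issue.
— Issue III —
Stage III.1 — burden on franchisee; standard: a preponderance (weight exceeds 50).
    (h): 92 − 42 = 50 ≤ 50 [not met]
    (i): 80 − 26 = 54 > 50 [met]
  Stage III.1 not carried; the franchisee fails its burden.
So the franchisor prevails on this issue.
Per-issue: Issue I → franchisor; Issue II → franchisee; Issue III → franchisor. The franchisee must prevail on every issue; overall, the franchisor prevails.

franchisor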